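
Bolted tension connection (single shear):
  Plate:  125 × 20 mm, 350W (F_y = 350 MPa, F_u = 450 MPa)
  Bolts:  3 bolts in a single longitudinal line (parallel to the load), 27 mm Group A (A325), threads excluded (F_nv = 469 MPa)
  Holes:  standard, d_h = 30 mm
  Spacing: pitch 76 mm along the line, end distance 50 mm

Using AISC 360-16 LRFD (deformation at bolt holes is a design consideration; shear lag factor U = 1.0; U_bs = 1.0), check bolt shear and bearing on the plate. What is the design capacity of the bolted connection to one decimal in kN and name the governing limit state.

Bolt shear: A_b = π(27)²/4 = 572.56 mm². φR_n = 0.75 × 469 × 572.56 × 3 × 1 = 604.2 kN.
Bearing (20 mm plate, F_u = 450 MPa): end bolts L_c = 50 − 30/2 = 35, R_n = min(1.2×35×20×450, 2.4×27×20×450) = 378 kN/bolt; interior L_c = 76 − 30 = 46, R_n = 496.8 kN/bolt. φR_n = 0.75 × (1×378 + 2×496.8) = 1028.7 kN.
Governing: min(604.2, 1028.7) = 604.2 kN → bolt shear.

604.2 kN (bolt shear governs)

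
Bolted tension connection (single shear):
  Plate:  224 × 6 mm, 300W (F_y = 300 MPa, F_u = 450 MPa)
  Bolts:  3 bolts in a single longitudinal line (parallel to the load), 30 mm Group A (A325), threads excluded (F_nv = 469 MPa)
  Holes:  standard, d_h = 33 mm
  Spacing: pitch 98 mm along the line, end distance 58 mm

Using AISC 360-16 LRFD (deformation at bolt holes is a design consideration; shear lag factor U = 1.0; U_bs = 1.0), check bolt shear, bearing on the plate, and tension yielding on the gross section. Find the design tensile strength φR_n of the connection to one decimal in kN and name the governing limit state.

Bolt shear: A_b = π(30)²/4 = 706.86 mm². φR_n = 0.75 × 469 × 706.86 × 3 × 1 = 745.9 kN.
Bearing (6 mm plate, F_u = 450 MPa): end bolts L_c = 58 − 33/2 = 41.5, R_n = min(1.2×41.5×6×450, 2.4×30×6×450) = 134.46 kN/bolt; interior L_c = 98 − 33 = 65, R_n = 194.4 kN/bolt. φR_n = 0.75 × (1×134.46 + 2×194.4) = 392.4 kN.
Tension yield (gross): A_g = 224×6 = 1344 mm². φR_n = 0.90 × 300 × 1344 = 362.9 kN.
Governing: min(745.9, 392.4, 362.9) = 362.9 kN → gross-section yield.

362.9 kN (gross-section yield governs)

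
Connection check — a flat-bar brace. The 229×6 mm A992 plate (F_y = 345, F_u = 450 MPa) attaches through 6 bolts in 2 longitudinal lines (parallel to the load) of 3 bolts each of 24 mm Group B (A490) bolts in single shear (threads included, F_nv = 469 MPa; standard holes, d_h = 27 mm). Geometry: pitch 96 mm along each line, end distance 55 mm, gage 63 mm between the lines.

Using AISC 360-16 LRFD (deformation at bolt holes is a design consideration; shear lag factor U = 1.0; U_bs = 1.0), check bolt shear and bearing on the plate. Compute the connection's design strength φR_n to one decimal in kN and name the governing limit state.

Bolt shear: A_b = π(24)²/4 = 452.39 mm². φR_n = 0.75 × 469 × 452.39 × 6 × 1 = 954.8 kN.
Bearing (6 mm plate, F_u = 450 MPa): end bolts L_c = 55 − 27/2 = 41.5, R_n = min(1.2×41.5×6×450, 2.4×24×6×450) = 134.46 kN/bolt; interior L_c = 96 − 27 = 69, R_n = 155.52 kN/bolt. φR_n = 0.75 × (2×134.46 + 4×155.52) = 668.3 kN.
Governing: min(954.8, 668.3) = 668.3 kN → bearing.

668.3 kN (bearing governs)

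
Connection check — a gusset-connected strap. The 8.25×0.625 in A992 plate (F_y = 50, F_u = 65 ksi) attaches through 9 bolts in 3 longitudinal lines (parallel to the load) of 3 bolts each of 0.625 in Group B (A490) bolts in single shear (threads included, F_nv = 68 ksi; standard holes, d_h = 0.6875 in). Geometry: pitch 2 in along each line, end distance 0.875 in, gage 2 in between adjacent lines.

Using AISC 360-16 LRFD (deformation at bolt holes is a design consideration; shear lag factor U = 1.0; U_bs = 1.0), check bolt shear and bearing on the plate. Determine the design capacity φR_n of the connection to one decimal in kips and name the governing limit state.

Bolt shear: A_b = π(0.625)²/4 = 0.3068 in². φR_n = 0.75 × 68 × 0.3068 × 9 × 1 = 140.8 kips.
Bearing (0.625 in plate, F_u = 65 ksi): end bolts L_c = 0.875 − 0.6875/2 = 0.53125, R_n = min(1.2×0.53125×0.625×65, 2.4×0.625×0.625×65) = 25.898 kips/bolt; interior L_c = 2 − 0.6875 = 1.3125, R_n = 60.938 kips/bolt. φR_n = 0.75 × (3×25.898 + 6×60.938) = 332.5 kips.
Governing: min(140.8, 332.5) = 140.8 kips → bolt shear.

140.8 kips (bolt shear governs)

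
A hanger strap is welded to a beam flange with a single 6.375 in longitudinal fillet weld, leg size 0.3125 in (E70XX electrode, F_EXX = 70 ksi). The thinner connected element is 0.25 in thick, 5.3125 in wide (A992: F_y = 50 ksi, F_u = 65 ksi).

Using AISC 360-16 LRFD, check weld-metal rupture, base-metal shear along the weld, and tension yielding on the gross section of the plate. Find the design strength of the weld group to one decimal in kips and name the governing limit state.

Weld metal: throat = 0.707×0.3125 = 0.22094 in, L = 6.375 in. φR_n = 0.75 × 0.6 × 70 × 0.22094 × 6.375 = 44.4 kips.
Base metal shear (0.25 in plate): yield φR_n = 1.0×0.6×50×0.25×6.375 = 47.8 kips; rupture φR_n = 0.75×0.6×65×0.25×6.375 = 46.6 kips; take 46.6 kips (rupture).
Tension yield (gross): A_g = 5.3125×0.25 = 1.3281 in². φR_n = 0.90 × 50 × 1.3281 = 59.8 kips.
Governing: min(44.4, 46.6, 59.8) = 44.4 kips → weld metal.

44.4 kips (weld metal governs)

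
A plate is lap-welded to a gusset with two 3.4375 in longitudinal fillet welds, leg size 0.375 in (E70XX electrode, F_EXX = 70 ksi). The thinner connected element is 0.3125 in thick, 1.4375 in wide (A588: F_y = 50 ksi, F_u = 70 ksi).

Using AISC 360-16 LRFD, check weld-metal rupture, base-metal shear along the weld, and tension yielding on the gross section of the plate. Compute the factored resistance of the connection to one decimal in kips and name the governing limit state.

20.2 kips (gross-section yield governs)

Weld metal: throat = 0.707×0.375 = 0.26513 in, L = 2×3.4375 = 6.875 in. φR_n = 0.75 × 0.6 × 70 × 0.26513 × 6.875 = 57.4 kips.
Base metal shear (0.3125 in plate): yield φR_n = 1.0×0.6×50×0.3125×6.875 = 64.5 kips; rupture φR_n = 0.75×0.6×70×0.3125×6.875 = 67.7 kips; take 64.5 kips (yield).
Tension yield (gross): A_g = 1.4375×0.3125 = 0.44922 in². φR_n = 0.90 × 50 × 0.44922 = 20.2 kips.
Governing: min(57.4, 64.5, 20.2) = 20.2 kips → gross-section yield.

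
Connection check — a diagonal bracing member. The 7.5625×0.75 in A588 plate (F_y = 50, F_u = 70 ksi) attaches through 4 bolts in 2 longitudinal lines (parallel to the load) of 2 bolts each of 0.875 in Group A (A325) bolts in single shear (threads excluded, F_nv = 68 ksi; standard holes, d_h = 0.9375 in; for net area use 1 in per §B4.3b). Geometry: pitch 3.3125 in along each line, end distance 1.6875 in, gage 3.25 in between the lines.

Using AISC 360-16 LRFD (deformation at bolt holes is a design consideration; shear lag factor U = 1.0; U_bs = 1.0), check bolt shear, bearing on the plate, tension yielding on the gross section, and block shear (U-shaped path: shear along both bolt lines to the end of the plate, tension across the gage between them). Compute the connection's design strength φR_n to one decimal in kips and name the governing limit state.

Bolt shear: A_b = π(0.875)²/4 = 0.60132 in². φR_n = 0.75 × 68 × 0.60132 × 4 × 1 = 122.7 kips.
Bearing (0.75 in plate, F_u = 70 ksi): end bolts L_c = 1.6875 − 0.9375/2 = 1.21875, R_n = min(1.2×1.21875×0.75×70, 2.4×0.875×0.75×70) = 76.781 kips/bolt; interior L_c = 3.3125 − 0.9375 = 2.375, R_n = 110.25 kips/bolt. φR_n = 0.75 × (2×76.781 + 2×110.25) = 280.5 kips.
Tension yield (gross): A_g = 7.5625×0.75 = 5.6719 in². φR_n = 0.90 × 50 × 5.6719 = 255.2 kips.
Block shear: shear path 2×[1.6875+1×3.3125] = 2×5 in, A_gv = 7.5, A_nv = 2×(5 − 1.5×1)×0.75 = 5.25 in²; tension across gage: (3.25 − 1×1)×0.75 = 1.6875 in². R_n = min(0.6×70×5.25, 0.6×50×7.5) + 1.0×70×1.6875 = min(220.5, 225) + 118.13 = 338.63 kips. φR_n = 0.75 × 338.63 = 254.0 kips.
Governing: min(122.7, 280.5, 255.2, 254.0) = 122.7 kips → bolt shear.

122.7 kips (bolt shear governs)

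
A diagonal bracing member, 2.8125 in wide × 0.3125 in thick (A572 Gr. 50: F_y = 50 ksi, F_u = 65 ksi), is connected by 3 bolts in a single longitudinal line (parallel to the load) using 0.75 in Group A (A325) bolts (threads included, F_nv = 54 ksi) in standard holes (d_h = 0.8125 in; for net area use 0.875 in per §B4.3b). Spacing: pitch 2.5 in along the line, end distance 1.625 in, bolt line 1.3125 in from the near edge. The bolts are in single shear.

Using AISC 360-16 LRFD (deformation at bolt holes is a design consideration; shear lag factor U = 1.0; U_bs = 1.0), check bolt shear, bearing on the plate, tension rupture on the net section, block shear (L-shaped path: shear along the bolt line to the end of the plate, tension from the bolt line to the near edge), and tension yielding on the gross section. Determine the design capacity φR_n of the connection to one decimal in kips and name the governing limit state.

Bolt shear: A_b = π(0.75)²/4 = 0.44179 in². φR_n = 0.75 × 54 × 0.44179 × 3 × 1 = 53.7 kips.
Bearing (0.3125 in plate, F_u = 65 ksi): end bolts L_c = 1.625 − 0.8125/2 = 1.21875, R_n = min(1.2×1.21875×0.3125×65, 2.4×0.75×0.3125×65) = 29.707 kips/bolt; interior L_c = 2.5 − 0.8125 = 1.6875, R_n = 36.563 kips/bolt. φR_n = 0.75 × (1×29.707 + 2×36.563) = 77.1 kips.
Tension rupture (net): A_n = (2.8125 − 1×0.875)×0.3125 = 0.60547 in² (U = 1.0, A_e = A_n). φR_n = 0.75 × 65 × 0.60547 = 29.5 kips.
Block shear: shear path 1×[1.625+2×2.5] = 1×6.625 in, A_gv = 2.0703, A_nv = 1×(6.625 − 2.5×0.875)×0.3125 = 1.3867 in²; tension to near edge: (1.3125 − 0.5×0.875)×0.3125 = 0.27344 in². R_n = min(0.6×65×1.3867, 0.6×50×2.0703) + 1.0×65×0.27344 = min(54.081, 62.109) + 17.774 = 71.855 kips. φR_n = 0.75 × 71.855 = 53.9 kips.
Tension yield (gross): A_g = 2.8125×0.3125 = 0.87891 in². φR_n = 0.90 × 50 × 0.87891 = 39.6 kips.
Governing: min(53.7, 77.1, 29.5, 53.9, 39.6) = 29.5 kips → net-section rupture.

29.5 kips (net-section rupture governs)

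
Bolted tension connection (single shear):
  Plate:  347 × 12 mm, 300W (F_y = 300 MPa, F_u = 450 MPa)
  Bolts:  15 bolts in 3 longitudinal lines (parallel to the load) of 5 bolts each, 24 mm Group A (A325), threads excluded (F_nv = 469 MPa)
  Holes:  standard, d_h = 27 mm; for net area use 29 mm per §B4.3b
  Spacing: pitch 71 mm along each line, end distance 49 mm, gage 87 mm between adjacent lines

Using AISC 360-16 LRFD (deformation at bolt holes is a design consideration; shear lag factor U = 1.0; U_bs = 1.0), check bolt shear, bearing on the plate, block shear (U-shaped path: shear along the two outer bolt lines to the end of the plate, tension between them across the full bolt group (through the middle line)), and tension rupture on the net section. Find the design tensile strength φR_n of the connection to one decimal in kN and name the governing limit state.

1053.0 kN (net-section rupture governs)

Bolt shear: A_b = π(24)²/4 = 452.39 mm². φR_n = 0.75 × 469 × 452.39 × 15 × 1 = 2386.9 kN.
Bearing (12 mm plate, F_u = 450 MPa): end bolts L_c = 49 − 27/2 = 35.5, R_n = min(1.2×35.5×12×450, 2.4×24×12×450) = 230.04 kN/bolt; interior L_c = 71 − 27 = 44, R_n = 285.12 kN/bolt. φR_n = 0.75 × (3×230.04 + 12×285.12) = 3083.7 kN.
Block shear: shear path 2×[49+4×71] = 2×333 mm, A_gv = 7992, A_nv = 2×(333 − 4.5×29)×12 = 4860 mm²; tension across gage: (174 − 2×29)×12 = 1392 mm². R_n = min(0.6×450×4860, 0.6×300×7992) + 1.0×450×1392 = min(1312.2, 1438.6) + 626.4 = 1938.6 kN. φR_n = 0.75 × 1938.6 = 1454.0 kN.
Tension rupture (net): A_n = (347 − 3×29)×12 = 3120 mm² (U = 1.0, A_e = A_n). φR_n = 0.75 × 450 × 3120 = 1053.0 kN.
Governing: min(2386.9, 3083.7, 1454.0, 1053.0) = 1053.0 kN → net-section rupture.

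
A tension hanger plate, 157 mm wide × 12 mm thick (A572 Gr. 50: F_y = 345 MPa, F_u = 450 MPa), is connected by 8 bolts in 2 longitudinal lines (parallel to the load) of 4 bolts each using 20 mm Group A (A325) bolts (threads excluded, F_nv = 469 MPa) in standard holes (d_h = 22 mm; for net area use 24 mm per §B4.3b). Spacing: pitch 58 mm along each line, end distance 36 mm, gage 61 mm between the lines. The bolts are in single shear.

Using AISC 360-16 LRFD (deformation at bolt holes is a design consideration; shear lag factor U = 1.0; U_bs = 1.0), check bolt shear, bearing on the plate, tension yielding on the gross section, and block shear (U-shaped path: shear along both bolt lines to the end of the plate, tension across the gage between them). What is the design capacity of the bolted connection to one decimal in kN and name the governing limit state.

Bolt shear: A_b = π(20)²/4 = 314.16 mm². φR_n = 0.75 × 469 × 314.16 × 8 × 1 = 884.0 kN.
Bearing (12 mm plate, F_u = 450 MPa): end bolts L_c = 36 − 22/2 = 25, R_n = min(1.2×25×12×450, 2.4×20×12×450) = 162 kN/bolt; interior L_c = 58 − 22 = 36, R_n = 233.28 kN/bolt. φR_n = 0.75 × (2×162 + 6×233.28) = 1292.8 kN.
Tension yield (gross): A_g = 157×12 = 1884 mm². φR_n = 0.90 × 345 × 1884 = 585.0 kN.
Block shear: shear path 2×[36+3×58] = 2×210 mm, A_gv = 5040, A_nv = 2×(210 − 3.5×24)×12 = 3024 mm²; tension across gage: (61 − 1×24)×12 = 444 mm². R_n = min(0.6×450×3024, 0.6×345×5040) + 1.0×450×444 = min(816.48, 1043.3) + 199.8 = 1016.3 kN. φR_n = 0.75 × 1016.3 = 762.2 kN.
Governing: min(884.0, 1292.8, 585.0, 762.2) = 585.0 kN → gross-section yield.

585.0 kN (gross-section yield governs)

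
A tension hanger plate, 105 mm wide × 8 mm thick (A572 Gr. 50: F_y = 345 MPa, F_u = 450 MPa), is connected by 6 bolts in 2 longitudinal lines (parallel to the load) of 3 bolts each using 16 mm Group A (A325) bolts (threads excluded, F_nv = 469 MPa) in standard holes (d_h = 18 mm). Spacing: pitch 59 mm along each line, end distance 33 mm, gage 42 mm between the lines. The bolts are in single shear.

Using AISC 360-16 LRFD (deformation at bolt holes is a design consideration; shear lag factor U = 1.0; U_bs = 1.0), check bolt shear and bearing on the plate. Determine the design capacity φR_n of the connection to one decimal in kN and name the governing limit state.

Bolt shear: A_b = π(16)²/4 = 201.06 mm². φR_n = 0.75 × 469 × 201.06 × 6 × 1 = 424.3 kN.
Bearing (8 mm plate, F_u = 450 MPa): end bolts L_c = 33 − 18/2 = 24, R_n = min(1.2×24×8×450, 2.4×16×8×450) = 103.68 kN/bolt; interior L_c = 59 − 18 = 41, R_n = 138.24 kN/bolt. φR_n = 0.75 × (2×103.68 + 4×138.24) = 570.2 kN.
Governing: min(424.3, 570.2) = 424.3 kN → bolt shear.

424.3 kN (bolt shear governs)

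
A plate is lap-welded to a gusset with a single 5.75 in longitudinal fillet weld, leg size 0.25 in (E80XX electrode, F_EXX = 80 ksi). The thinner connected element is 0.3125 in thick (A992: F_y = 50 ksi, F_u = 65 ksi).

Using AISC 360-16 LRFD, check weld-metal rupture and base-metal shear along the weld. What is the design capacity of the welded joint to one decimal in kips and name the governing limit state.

Weld metal: throat = 0.707×0.25 = 0.17675 in, L = 5.75 in. φR_n = 0.75 × 0.6 × 80 × 0.17675 × 5.75 = 36.6 kips.
Base metal shear (0.3125 in plate): yield φR_n = 1.0×0.6×50×0.3125×5.75 = 53.9 kips; rupture φR_n = 0.75×0.6×65×0.3125×5.75 = 52.6 kips; take 52.6 kips (rupture).
Governing: min(36.6, 52.6) = 36.6 kips → weld metal.

36.6 kips (weld metal governs)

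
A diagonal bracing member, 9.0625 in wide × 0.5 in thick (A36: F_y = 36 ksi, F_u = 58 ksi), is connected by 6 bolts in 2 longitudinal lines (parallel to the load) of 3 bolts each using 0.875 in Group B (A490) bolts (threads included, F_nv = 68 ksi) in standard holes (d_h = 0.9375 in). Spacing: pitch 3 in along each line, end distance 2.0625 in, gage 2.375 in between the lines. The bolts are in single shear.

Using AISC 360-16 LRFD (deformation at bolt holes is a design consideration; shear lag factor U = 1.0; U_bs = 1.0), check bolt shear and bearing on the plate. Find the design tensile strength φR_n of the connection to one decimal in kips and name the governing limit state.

Bolt shear: A_b = π(0.875)²/4 = 0.60132 in². φR_n = 0.75 × 68 × 0.60132 × 6 × 1 = 184.0 kips.
Bearing (0.5 in plate, F_u = 58 ksi): end bolts L_c = 2.0625 − 0.9375/2 = 1.59375, R_n = min(1.2×1.59375×0.5×58, 2.4×0.875×0.5×58) = 55.463 kips/bolt; interior L_c = 3 − 0.9375 = 2.0625, R_n = 60.9 kips/bolt. φR_n = 0.75 × (2×55.463 + 4×60.9) = 265.9 kips.
Governing: min(184.0, 265.9) = 184.0 kips → bolt shear.

184.0 kips (bolt shear governs)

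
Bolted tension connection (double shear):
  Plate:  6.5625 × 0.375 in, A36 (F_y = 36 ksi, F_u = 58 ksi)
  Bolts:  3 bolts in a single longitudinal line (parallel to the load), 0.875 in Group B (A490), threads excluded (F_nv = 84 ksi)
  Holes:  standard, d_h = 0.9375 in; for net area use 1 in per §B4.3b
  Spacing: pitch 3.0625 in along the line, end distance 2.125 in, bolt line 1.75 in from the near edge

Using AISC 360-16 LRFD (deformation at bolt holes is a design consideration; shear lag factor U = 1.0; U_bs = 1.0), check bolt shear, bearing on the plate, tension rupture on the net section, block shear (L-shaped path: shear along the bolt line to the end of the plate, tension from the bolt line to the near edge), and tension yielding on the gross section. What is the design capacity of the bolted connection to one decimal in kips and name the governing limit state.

Bolt shear: A_b = π(0.875)²/4 = 0.60132 in². φR_n = 0.75 × 84 × 0.60132 × 3 × 2 = 227.3 kips.
Bearing (0.375 in plate, F_u = 58 ksi): end bolts L_c = 2.125 − 0.9375/2 = 1.65625, R_n = min(1.2×1.65625×0.375×58, 2.4×0.875×0.375×58) = 43.228 kips/bolt; interior L_c = 3.0625 − 0.9375 = 2.125, R_n = 45.675 kips/bolt. φR_n = 0.75 × (1×43.228 + 2×45.675) = 100.9 kips.
Tension rupture (net): A_n = (6.5625 − 1×1)×0.375 = 2.0859 in² (U = 1.0, A_e = A_n). φR_n = 0.75 × 58 × 2.0859 = 90.7 kips.
Block shear: shear path 1×[2.125+2×3.0625] = 1×8.25 in, A_gv = 3.0938, A_nv = 1×(8.25 − 2.5×1)×0.375 = 2.1563 in²; tension to near edge: (1.75 − 0.5×1)×0.375 = 0.46875 in². R_n = min(0.6×58×2.1563, 0.6×36×3.0938) + 1.0×58×0.46875 = min(75.039, 66.826) + 27.188 = 94.014 kips. φR_n = 0.75 × 94.014 = 70.5 kips.
Tension yield (gross): A_g = 6.5625×0.375 = 2.4609 in². φR_n = 0.90 × 36 × 2.4609 = 79.7 kips.
Governing: min(227.3, 100.9, 90.7, 70.5, 79.7) = 70.5 kips → block shear.

70.5 kips (block shear governs)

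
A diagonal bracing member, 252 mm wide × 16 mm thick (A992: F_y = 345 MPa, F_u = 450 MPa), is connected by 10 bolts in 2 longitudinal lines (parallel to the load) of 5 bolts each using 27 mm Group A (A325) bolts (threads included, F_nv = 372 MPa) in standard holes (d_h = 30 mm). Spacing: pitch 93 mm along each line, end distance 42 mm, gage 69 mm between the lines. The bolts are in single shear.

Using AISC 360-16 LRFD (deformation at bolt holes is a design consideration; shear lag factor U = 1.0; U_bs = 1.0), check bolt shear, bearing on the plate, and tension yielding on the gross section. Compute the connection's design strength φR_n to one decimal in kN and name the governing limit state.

1251.9 kN (gross-section yield governs)

Bolt shear: A_b = π(27)²/4 = 572.56 mm². φR_n = 0.75 × 372 × 572.56 × 10 × 1 = 1597.4 kN.
Bearing (16 mm plate, F_u = 450 MPa): end bolts L_c = 42 − 30/2 = 27, R_n = min(1.2×27×16×450, 2.4×27×16×450) = 233.28 kN/bolt; interior L_c = 93 − 30 = 63, R_n = 466.56 kN/bolt. φR_n = 0.75 × (2×233.28 + 8×466.56) = 3149.3 kN.
Tension yield (gross): A_g = 252×16 = 4032 mm². φR_n = 0.90 × 345 × 4032 = 1251.9 kN.
Governing: min(1597.4, 3149.3, 1251.9) = 1251.9 kN → gross-section yield.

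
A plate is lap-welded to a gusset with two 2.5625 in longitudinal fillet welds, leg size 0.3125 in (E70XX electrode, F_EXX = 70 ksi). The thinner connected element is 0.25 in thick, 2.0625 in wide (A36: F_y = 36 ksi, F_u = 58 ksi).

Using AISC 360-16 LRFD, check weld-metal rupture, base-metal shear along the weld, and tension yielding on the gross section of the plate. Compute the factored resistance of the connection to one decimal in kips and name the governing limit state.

16.7 kips (gross-section yield governs)

Weld metal: throat = 0.707×0.3125 = 0.22094 in, L = 2×2.5625 = 5.125 in. φR_n = 0.75 × 0.6 × 70 × 0.22094 × 5.125 = 35.7 kips.
Base metal shear (0.25 in plate): yield φR_n = 1.0×0.6×36×0.25×5.125 = 27.7 kips; rupture φR_n = 0.75×0.6×58×0.25×5.125 = 33.4 kips; take 27.7 kips (yield).
Tension yield (gross): A_g = 2.0625×0.25 = 0.51563 in². φR_n = 0.90 × 36 × 0.51563 = 16.7 kips.
Governing: min(35.7, 27.7, 16.7) = 16.7 kips → gross-section yield.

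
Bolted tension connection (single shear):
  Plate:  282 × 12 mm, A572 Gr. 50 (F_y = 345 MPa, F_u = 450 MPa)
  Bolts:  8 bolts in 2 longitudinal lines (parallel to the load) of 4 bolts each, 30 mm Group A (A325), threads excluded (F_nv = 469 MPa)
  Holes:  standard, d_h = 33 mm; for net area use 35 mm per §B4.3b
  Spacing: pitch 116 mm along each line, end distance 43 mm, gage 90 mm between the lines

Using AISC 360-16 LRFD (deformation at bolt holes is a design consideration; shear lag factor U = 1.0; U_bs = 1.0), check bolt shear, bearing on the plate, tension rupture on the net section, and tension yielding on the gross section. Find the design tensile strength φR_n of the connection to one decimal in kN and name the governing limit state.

Bolt shear: A_b = π(30)²/4 = 706.86 mm². φR_n = 0.75 × 469 × 706.86 × 8 × 1 = 1989.1 kN.
Bearing (12 mm plate, F_u = 450 MPa): end bolts L_c = 43 − 33/2 = 26.5, R_n = min(1.2×26.5×12×450, 2.4×30×12×450) = 171.72 kN/bolt; interior L_c = 116 − 33 = 83, R_n = 388.8 kN/bolt. φR_n = 0.75 × (2×171.72 + 6×388.8) = 2007.2 kN.
Tension rupture (net): A_n = (282 − 2×35)×12 = 2544 mm² (U = 1.0, A_e = A_n). φR_n = 0.75 × 450 × 2544 = 858.6 kN.
Tension yield (gross): A_g = 282×12 = 3384 mm². φR_n = 0.90 × 345 × 3384 = 1050.7 kN.
Governing: min(1989.1, 2007.2, 858.6, 1050.7) = 858.6 kN → net-section rupture.

858.6 kN (net-section rupture governs)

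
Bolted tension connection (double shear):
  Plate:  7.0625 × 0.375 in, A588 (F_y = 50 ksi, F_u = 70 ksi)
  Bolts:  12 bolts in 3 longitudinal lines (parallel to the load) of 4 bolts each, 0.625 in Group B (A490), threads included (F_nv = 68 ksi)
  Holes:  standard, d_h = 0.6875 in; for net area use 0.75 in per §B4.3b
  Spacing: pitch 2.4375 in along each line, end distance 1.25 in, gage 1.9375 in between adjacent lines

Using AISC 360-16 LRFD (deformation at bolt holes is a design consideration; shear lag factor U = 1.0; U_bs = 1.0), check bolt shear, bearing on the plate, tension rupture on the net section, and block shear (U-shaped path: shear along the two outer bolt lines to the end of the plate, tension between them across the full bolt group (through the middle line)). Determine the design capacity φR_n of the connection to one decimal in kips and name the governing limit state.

94.7 kips (net-section rupture governs)

Bolt shear: A_b = π(0.625)²/4 = 0.3068 in². φR_n = 0.75 × 68 × 0.3068 × 12 × 2 = 375.5 kips.
Bearing (0.375 in plate, F_u = 70 ksi): end bolts L_c = 1.25 − 0.6875/2 = 0.90625, R_n = min(1.2×0.90625×0.375×70, 2.4×0.625×0.375×70) = 28.547 kips/bolt; interior L_c = 2.4375 − 0.6875 = 1.75, R_n = 39.375 kips/bolt. φR_n = 0.75 × (3×28.547 + 9×39.375) = 330.0 kips.
Tension rupture (net): A_n = (7.0625 − 3×0.75)×0.375 = 1.8047 in² (U = 1.0, A_e = A_n). φR_n = 0.75 × 70 × 1.8047 = 94.7 kips.
Block shear: shear path 2×[1.25+3×2.4375] = 2×8.5625 in, A_gv = 6.4219, A_nv = 2×(8.5625 − 3.5×0.75)×0.375 = 4.4531 in²; tension across gage: (3.875 − 2×0.75)×0.375 = 0.89063 in². R_n = min(0.6×70×4.4531, 0.6×50×6.4219) + 1.0×70×0.89063 = min(187.03, 192.66) + 62.344 = 249.37 kips. φR_n = 0.75 × 249.37 = 187.0 kips.
Governing: min(375.5, 330.0, 94.7, 187.0) = 94.7 kips → net-section rupture.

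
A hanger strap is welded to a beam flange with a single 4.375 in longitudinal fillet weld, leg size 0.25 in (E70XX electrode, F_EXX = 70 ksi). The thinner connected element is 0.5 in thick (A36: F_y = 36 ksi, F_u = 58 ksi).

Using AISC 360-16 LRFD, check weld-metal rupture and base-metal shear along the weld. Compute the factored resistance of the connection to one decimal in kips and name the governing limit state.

24.4 kips (weld metal governs)

Weld metal: throat = 0.707×0.25 = 0.17675 in, L = 4.375 in. φR_n = 0.75 × 0.6 × 70 × 0.17675 × 4.375 = 24.4 kips.
Base metal shear (0.5 in plate): yield φR_n = 1.0×0.6×36×0.5×4.375 = 47.3 kips; rupture φR_n = 0.75×0.6×58×0.5×4.375 = 57.1 kips; take 47.3 kips (yield).
Governing: min(24.4, 47.3) = 24.4 kips → weld metal.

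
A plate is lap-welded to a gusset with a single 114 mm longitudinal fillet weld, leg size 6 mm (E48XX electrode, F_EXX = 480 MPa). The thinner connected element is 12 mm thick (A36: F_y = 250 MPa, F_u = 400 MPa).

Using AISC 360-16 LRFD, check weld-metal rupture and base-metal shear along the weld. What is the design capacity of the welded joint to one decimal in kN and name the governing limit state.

Weld metal: throat = 0.707×6 = 4.242 mm, L = 114 mm. φR_n = 0.75 × 0.6 × 480 × 4.242 × 114 = 104.5 kN.
Base metal shear (12 mm plate): yield φR_n = 1.0×0.6×250×12×114 = 205.2 kN; rupture φR_n = 0.75×0.6×400×12×114 = 246.2 kN; take 205.2 kN (yield).
Governing: min(104.5, 205.2) = 104.5 kN → weld metal.

104.5 kN (weld metal governs)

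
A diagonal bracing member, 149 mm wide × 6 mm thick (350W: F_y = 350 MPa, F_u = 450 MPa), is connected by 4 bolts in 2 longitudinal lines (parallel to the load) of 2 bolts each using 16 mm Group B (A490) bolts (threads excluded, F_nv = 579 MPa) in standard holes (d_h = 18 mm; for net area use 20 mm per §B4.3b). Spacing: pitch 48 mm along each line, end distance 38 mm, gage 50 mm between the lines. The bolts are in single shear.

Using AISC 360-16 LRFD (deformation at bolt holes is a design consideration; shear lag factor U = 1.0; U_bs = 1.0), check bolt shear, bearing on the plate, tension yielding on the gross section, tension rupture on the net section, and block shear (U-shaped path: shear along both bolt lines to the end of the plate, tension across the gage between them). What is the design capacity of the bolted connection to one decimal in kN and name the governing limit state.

Bolt shear: A_b = π(16)²/4 = 201.06 mm². φR_n = 0.75 × 579 × 201.06 × 4 × 1 = 349.2 kN.
Bearing (6 mm plate, F_u = 450 MPa): end bolts L_c = 38 − 18/2 = 29, R_n = min(1.2×29×6×450, 2.4×16×6×450) = 93.96 kN/bolt; interior L_c = 48 − 18 = 30, R_n = 97.2 kN/bolt. φR_n = 0.75 × (2×93.96 + 2×97.2) = 286.7 kN.
Tension yield (gross): A_g = 149×6 = 894 mm². φR_n = 0.90 × 350 × 894 = 281.6 kN.
Tension rupture (net): A_n = (149 − 2×20)×6 = 654 mm² (U = 1.0, A_e = A_n). φR_n = 0.75 × 450 × 654 = 220.7 kN.
Block shear: shear path 2×[38+1×48] = 2×86 mm, A_gv = 1032, A_nv = 2×(86 − 1.5×20)×6 = 672 mm²; tension across gage: (50 − 1×20)×6 = 180 mm². R_n = min(0.6×450×672, 0.6×350×1032) + 1.0×450×180 = min(181.44, 216.72) + 81 = 262.44 kN. φR_n = 0.75 × 262.44 = 196.8 kN.
Governing: min(349.2, 286.7, 281.6, 220.7, 196.8) = 196.8 kN → block shear.

196.8 kN (block shear governs)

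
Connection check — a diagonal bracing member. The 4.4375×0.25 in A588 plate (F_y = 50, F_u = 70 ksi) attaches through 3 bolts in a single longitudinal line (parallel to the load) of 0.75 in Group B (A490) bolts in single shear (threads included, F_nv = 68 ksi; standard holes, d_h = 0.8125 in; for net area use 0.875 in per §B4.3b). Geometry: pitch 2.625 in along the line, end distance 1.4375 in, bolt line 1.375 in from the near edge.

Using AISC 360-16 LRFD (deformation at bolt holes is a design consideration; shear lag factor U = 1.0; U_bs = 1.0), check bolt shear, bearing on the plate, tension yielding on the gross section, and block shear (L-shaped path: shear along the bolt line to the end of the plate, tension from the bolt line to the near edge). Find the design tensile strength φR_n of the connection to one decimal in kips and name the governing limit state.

47.7 kips (block shear governs)

Bolt shear: A_b = π(0.75)²/4 = 0.44179 in². φR_n = 0.75 × 68 × 0.44179 × 3 × 1 = 67.6 kips.
Bearing (0.25 in plate, F_u = 70 ksi): end bolts L_c = 1.4375 − 0.8125/2 = 1.03125, R_n = min(1.2×1.03125×0.25×70, 2.4×0.75×0.25×70) = 21.656 kips/bolt; interior L_c = 2.625 − 0.8125 = 1.8125, R_n = 31.5 kips/bolt. φR_n = 0.75 × (1×21.656 + 2×31.5) = 63.5 kips.
Tension yield (gross): A_g = 4.4375×0.25 = 1.1094 in². φR_n = 0.90 × 50 × 1.1094 = 49.9 kips.
Block shear: shear path 1×[1.4375+2×2.625] = 1×6.6875 in, A_gv = 1.6719, A_nv = 1×(6.6875 − 2.5×0.875)×0.25 = 1.125 in²; tension to near edge: (1.375 − 0.5×0.875)×0.25 = 0.23438 in². R_n = min(0.6×70×1.125, 0.6×50×1.6719) + 1.0×70×0.23438 = min(47.25, 50.157) + 16.407 = 63.657 kips. φR_n = 0.75 × 63.657 = 47.7 kips.
Governing: min(67.6, 63.5, 49.9, 47.7) = 47.7 kips → block shear.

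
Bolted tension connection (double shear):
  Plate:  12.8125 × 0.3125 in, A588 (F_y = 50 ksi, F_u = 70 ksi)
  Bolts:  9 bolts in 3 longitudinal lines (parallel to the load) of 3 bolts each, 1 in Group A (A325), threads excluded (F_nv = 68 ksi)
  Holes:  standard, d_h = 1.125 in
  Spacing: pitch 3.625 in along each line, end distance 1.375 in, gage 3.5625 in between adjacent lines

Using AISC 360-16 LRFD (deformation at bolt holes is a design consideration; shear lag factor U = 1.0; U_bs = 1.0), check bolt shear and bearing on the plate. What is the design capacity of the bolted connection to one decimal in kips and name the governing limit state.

Bolt shear: A_b = π(1)²/4 = 0.7854 in². φR_n = 0.75 × 68 × 0.7854 × 9 × 2 = 721.0 kips.
Bearing (0.3125 in plate, F_u = 70 ksi): end bolts L_c = 1.375 − 1.125/2 = 0.8125, R_n = min(1.2×0.8125×0.3125×70, 2.4×1×0.3125×70) = 21.328 kips/bolt; interior L_c = 3.625 − 1.125 = 2.5, R_n = 52.5 kips/bolt. φR_n = 0.75 × (3×21.328 + 6×52.5) = 284.2 kips.
Governing: min(721.0, 284.2) = 284.2 kips → bearing.

284.2 kips (bearing governs)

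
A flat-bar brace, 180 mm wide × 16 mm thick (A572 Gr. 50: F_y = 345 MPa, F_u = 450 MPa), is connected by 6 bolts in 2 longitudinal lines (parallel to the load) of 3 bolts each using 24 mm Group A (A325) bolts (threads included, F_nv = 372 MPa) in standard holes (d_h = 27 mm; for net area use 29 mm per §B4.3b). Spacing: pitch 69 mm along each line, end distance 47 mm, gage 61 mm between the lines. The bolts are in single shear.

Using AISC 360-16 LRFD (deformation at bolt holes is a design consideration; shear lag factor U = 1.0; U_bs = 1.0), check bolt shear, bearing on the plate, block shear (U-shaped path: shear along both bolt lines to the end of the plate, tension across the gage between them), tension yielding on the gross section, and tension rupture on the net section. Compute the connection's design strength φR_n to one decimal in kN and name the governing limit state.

Bolt shear: A_b = π(24)²/4 = 452.39 mm². φR_n = 0.75 × 372 × 452.39 × 6 × 1 = 757.3 kN.
Bearing (16 mm plate, F_u = 450 MPa): end bolts L_c = 47 − 27/2 = 33.5, R_n = min(1.2×33.5×16×450, 2.4×24×16×450) = 289.44 kN/bolt; interior L_c = 69 − 27 = 42, R_n = 362.88 kN/bolt. φR_n = 0.75 × (2×289.44 + 4×362.88) = 1522.8 kN.
Block shear: shear path 2×[47+2×69] = 2×185 mm, A_gv = 5920, A_nv = 2×(185 − 2.5×29)×16 = 3600 mm²; tension across gage: (61 − 1×29)×16 = 512 mm². R_n = min(0.6×450×3600, 0.6×345×5920) + 1.0×450×512 = min(972, 1225.4) + 230.4 = 1202.4 kN. φR_n = 0.75 × 1202.4 = 901.8 kN.
Tension yield (gross): A_g = 180×16 = 2880 mm². φR_n = 0.90 × 345 × 2880 = 894.2 kN.
Tension rupture (net): A_n = (180 − 2×29)×16 = 1952 mm² (U = 1.0, A_e = A_n). φR_n = 0.75 × 450 × 1952 = 658.8 kN.
Governing: min(757.3, 1522.8, 901.8, 894.2, 658.8) = 658.8 kN → net-section rupture.

658.8 kN (net-section rupture governs)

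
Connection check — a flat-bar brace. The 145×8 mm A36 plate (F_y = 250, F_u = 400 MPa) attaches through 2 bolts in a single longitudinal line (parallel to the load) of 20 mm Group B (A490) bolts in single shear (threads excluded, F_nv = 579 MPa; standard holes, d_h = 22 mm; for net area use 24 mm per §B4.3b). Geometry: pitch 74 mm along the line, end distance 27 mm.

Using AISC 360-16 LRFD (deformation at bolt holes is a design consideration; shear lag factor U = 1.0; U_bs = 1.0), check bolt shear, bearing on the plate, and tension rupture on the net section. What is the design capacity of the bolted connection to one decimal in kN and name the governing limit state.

Bolt shear: A_b = π(20)²/4 = 314.16 mm². φR_n = 0.75 × 579 × 314.16 × 2 × 1 = 272.8 kN.
Bearing (8 mm plate, F_u = 400 MPa): end bolts L_c = 27 − 22/2 = 16, R_n = min(1.2×16×8×400, 2.4×20×8×400) = 61.44 kN/bolt; interior L_c = 74 − 22 = 52, R_n = 153.6 kN/bolt. φR_n = 0.75 × (1×61.44 + 1×153.6) = 161.3 kN.
Tension rupture (net): A_n = (145 − 1×24)×8 = 968 mm² (U = 1.0, A_e = A_n). φR_n = 0.75 × 400 × 968 = 290.4 kN.
Governing: min(272.8, 161.3, 290.4) = 161.3 kN → bearing.

161.3 kN (bearing governs)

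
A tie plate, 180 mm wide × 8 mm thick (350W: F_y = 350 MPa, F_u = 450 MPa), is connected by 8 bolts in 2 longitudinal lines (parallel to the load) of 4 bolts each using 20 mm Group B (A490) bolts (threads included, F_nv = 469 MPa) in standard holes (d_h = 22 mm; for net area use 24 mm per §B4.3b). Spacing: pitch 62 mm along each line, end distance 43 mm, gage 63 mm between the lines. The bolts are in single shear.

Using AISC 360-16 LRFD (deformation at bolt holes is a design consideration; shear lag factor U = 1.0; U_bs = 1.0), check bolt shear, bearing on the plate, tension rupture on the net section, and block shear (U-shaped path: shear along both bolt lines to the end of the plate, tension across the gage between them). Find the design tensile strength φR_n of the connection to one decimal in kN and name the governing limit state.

Bolt shear: A_b = π(20)²/4 = 314.16 mm². φR_n = 0.75 × 469 × 314.16 × 8 × 1 = 884.0 kN.
Bearing (8 mm plate, F_u = 450 MPa): end bolts L_c = 43 − 22/2 = 32, R_n = min(1.2×32×8×450, 2.4×20×8×450) = 138.24 kN/bolt; interior L_c = 62 − 22 = 40, R_n = 172.8 kN/bolt. φR_n = 0.75 × (2×138.24 + 6×172.8) = 985.0 kN.
Tension rupture (net): A_n = (180 − 2×24)×8 = 1056 mm² (U = 1.0, A_e = A_n). φR_n = 0.75 × 450 × 1056 = 356.4 kN.
Block shear: shear path 2×[43+3×62] = 2×229 mm, A_gv = 3664, A_nv = 2×(229 − 3.5×24)×8 = 2320 mm²; tension across gage: (63 − 1×24)×8 = 312 mm². R_n = min(0.6×450×2320, 0.6×350×3664) + 1.0×450×312 = min(626.4, 769.44) + 140.4 = 766.8 kN. φR_n = 0.75 × 766.8 = 575.1 kN.
Governing: min(884.0, 985.0, 356.4, 575.1) = 356.4 kN → net-section rupture.

356.4 kN (net-section rupture governs)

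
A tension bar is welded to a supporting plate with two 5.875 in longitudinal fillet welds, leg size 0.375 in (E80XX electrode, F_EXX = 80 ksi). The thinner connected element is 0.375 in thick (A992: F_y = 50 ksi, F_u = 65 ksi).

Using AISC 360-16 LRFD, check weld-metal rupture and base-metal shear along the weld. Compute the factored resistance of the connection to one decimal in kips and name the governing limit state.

112.1 kips (weld metal governs)

Weld metal: throat = 0.707×0.375 = 0.26513 in, L = 2×5.875 = 11.75 in. φR_n = 0.75 × 0.6 × 80 × 0.26513 × 11.75 = 112.1 kips.
Base metal shear (0.375 in plate): yield φR_n = 1.0×0.6×50×0.375×11.75 = 132.2 kips; rupture φR_n = 0.75×0.6×65×0.375×11.75 = 128.9 kips; take 128.9 kips (rupture).
Governing: min(112.1, 128.9) = 112.1 kips → weld metal.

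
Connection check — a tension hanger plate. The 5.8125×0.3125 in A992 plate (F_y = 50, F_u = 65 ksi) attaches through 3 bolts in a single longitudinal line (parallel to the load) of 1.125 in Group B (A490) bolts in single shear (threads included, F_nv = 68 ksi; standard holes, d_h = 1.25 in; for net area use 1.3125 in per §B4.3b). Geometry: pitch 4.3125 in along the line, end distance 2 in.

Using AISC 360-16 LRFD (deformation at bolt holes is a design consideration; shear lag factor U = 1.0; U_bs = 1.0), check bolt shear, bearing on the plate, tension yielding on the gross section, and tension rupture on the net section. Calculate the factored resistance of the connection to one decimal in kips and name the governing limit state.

68.6 kips (net-section rupture governs)

Bolt shear: A_b = π(1.125)²/4 = 0.99402 in². φR_n = 0.75 × 68 × 0.99402 × 3 × 1 = 152.1 kips.
Bearing (0.3125 in plate, F_u = 65 ksi): end bolts L_c = 2 − 1.25/2 = 1.375, R_n = min(1.2×1.375×0.3125×65, 2.4×1.125×0.3125×65) = 33.516 kips/bolt; interior L_c = 4.3125 − 1.25 = 3.0625, R_n = 54.844 kips/bolt. φR_n = 0.75 × (1×33.516 + 2×54.844) = 107.4 kips.
Tension yield (gross): A_g = 5.8125×0.3125 = 1.8164 in². φR_n = 0.90 × 50 × 1.8164 = 81.7 kips.
Tension rupture (net): A_n = (5.8125 − 1×1.3125)×0.3125 = 1.4063 in² (U = 1.0, A_e = A_n). φR_n = 0.75 × 65 × 1.4063 = 68.6 kips.
Governing: min(152.1, 107.4, 81.7, 68.6) = 68.6 kips → net-section rupture.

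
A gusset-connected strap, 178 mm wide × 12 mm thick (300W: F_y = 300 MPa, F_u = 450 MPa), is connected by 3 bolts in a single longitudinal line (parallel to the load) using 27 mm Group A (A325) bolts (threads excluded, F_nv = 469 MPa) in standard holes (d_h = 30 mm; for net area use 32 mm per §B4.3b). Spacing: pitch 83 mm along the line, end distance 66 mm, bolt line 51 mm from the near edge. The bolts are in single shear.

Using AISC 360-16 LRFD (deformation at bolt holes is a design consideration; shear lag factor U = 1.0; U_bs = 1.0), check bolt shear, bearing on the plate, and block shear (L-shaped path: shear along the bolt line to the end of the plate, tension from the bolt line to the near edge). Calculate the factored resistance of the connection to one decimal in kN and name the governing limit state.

511.1 kN (block shear governs)

Bolt shear: A_b = π(27)²/4 = 572.56 mm². φR_n = 0.75 × 469 × 572.56 × 3 × 1 = 604.2 kN.
Bearing (12 mm plate, F_u = 450 MPa): end bolts L_c = 66 − 30/2 = 51, R_n = min(1.2×51×12×450, 2.4×27×12×450) = 330.48 kN/bolt; interior L_c = 83 − 30 = 53, R_n = 343.44 kN/bolt. φR_n = 0.75 × (1×330.48 + 2×343.44) = 763.0 kN.
Block shear: shear path 1×[66+2×83] = 1×232 mm, A_gv = 2784, A_nv = 1×(232 − 2.5×32)×12 = 1824 mm²; tension to near edge: (51 − 0.5×32)×12 = 420 mm². R_n = min(0.6×450×1824, 0.6×300×2784) + 1.0×450×420 = min(492.48, 501.12) + 189 = 681.48 kN. φR_n = 0.75 × 681.48 = 511.1 kN.
Governing: min(604.2, 763.0, 511.1) = 511.1 kN → block shear.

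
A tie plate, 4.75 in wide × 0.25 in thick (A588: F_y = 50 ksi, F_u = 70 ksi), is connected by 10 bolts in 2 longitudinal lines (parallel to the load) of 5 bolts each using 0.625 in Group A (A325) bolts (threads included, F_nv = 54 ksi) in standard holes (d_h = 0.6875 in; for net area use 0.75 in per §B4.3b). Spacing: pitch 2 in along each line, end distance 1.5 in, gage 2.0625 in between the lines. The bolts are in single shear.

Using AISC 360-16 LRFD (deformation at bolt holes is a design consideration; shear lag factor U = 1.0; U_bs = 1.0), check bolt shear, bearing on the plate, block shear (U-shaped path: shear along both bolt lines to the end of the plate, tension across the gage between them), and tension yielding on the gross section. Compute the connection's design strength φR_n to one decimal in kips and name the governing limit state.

53.4 kips (gross-section yield governs)

Bolt shear: A_b = π(0.625)²/4 = 0.3068 in². φR_n = 0.75 × 54 × 0.3068 × 10 × 1 = 124.3 kips.
Bearing (0.25 in plate, F_u = 70 ksi): end bolts L_c = 1.5 − 0.6875/2 = 1.15625, R_n = min(1.2×1.15625×0.25×70, 2.4×0.625×0.25×70) = 24.281 kips/bolt; interior L_c = 2 − 0.6875 = 1.3125, R_n = 26.25 kips/bolt. φR_n = 0.75 × (2×24.281 + 8×26.25) = 193.9 kips.
Block shear: shear path 2×[1.5+4×2] = 2×9.5 in, A_gv = 4.75, A_nv = 2×(9.5 − 4.5×0.75)×0.25 = 3.0625 in²; tension across gage: (2.0625 − 1×0.75)×0.25 = 0.32813 in². R_n = min(0.6×70×3.0625, 0.6×50×4.75) + 1.0×70×0.32813 = min(128.63, 142.5) + 22.969 = 151.6 kips. φR_n = 0.75 × 151.6 = 113.7 kips.
Tension yield (gross): A_g = 4.75×0.25 = 1.1875 in². φR_n = 0.90 × 50 × 1.1875 = 53.4 kips.
Governing: min(124.3, 193.9, 113.7, 53.4) = 53.4 kips → gross-section yield.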